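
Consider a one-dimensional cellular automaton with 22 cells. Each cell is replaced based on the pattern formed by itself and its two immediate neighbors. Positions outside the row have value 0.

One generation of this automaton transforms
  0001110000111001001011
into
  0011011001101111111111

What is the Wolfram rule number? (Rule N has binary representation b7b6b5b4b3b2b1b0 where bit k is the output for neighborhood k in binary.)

126

position 4: 111 → 0  (bit 7 = 0)
position 5: 110 → 1  (bit 6 = 1)
position 19: 101 → 1  (bit 5 = 1)
position 6: 100 → 1  (bit 4 = 1)
position 3: 011 → 1  (bit 3 = 1)
position 15: 010 → 1  (bit 2 = 1)
position 2: 001 → 1  (bit 1 = 1)
position 0: 000 → 0  (bit 0 = 0)
bits b7..b0 = 01111110 = 126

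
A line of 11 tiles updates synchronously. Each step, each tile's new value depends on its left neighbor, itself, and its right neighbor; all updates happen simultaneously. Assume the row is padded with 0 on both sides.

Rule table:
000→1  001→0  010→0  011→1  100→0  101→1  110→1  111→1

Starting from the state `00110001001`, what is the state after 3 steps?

10110100000
01111001111
01111001111

01111001111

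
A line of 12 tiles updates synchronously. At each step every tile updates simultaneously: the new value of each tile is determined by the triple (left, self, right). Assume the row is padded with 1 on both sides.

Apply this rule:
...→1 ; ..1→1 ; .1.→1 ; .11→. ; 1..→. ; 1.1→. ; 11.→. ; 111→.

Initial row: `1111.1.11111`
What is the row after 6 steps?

.11111111111

.....1......
.11111.11111
............
.11111111111
............  (repeats step 3; period 2)
step 6: .11111111111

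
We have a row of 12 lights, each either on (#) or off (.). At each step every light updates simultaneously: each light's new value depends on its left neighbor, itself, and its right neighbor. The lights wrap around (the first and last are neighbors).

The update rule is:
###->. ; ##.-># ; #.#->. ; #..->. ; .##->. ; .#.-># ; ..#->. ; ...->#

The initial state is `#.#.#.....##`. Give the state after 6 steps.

step 1: #.#.#.###...
step 2: #.#.#...#.#.
step 3: #.#.#.#.#.#.
step 4: #.#.#.#.#.#.  (fixed point — unchanged through step 6)

#.#.#.#.#.#.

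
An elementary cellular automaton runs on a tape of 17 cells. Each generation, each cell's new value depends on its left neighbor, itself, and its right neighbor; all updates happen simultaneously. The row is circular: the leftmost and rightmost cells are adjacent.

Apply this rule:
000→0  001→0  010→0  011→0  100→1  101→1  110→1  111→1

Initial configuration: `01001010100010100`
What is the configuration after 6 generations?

01010001001010100

00100101010001010
00010010101000101
10001001010100010
01000100101010001
10100010010101000
01010001001010100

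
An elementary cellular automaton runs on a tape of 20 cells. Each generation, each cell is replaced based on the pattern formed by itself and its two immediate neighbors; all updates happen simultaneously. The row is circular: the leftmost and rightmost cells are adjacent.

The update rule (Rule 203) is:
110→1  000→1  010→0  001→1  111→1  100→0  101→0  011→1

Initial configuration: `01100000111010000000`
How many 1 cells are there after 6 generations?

generation 1: 11101111111000111111
generation 2: 11101111111011111111
generation 3: 11101111111011111111  (fixed point — unchanged through generation 6)
count of 1: 18

18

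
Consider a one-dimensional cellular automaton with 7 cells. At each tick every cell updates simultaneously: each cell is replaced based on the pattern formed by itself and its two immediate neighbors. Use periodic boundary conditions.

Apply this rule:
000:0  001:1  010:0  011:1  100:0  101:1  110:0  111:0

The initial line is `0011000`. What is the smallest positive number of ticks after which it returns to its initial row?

7

tick 1: 0110000
tick 2: 1100000
tick 3: 1000001
tick 4: 0000011
tick 5: 0000110
tick 6: 0001100
tick 7: 0011000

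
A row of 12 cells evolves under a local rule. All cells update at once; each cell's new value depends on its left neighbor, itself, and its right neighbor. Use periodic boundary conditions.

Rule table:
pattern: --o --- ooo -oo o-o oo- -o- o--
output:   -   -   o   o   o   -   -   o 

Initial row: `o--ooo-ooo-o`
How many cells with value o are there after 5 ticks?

-o-oo-ooo-oo
o-oo-ooo-oo-
-oo-ooo-oo-o
oo-ooo-oo-o-
o-ooo-oo-o-o
count of o: 8

8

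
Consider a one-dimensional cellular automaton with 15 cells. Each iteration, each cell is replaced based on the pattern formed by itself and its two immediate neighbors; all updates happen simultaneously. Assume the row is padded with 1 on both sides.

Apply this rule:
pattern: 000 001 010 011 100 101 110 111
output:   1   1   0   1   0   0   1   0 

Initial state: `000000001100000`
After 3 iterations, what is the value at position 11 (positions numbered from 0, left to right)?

0

iteration 1: 011111111101111
iteration 2: 010000000101000
iteration 3: 000111111000011
position 11 holds 0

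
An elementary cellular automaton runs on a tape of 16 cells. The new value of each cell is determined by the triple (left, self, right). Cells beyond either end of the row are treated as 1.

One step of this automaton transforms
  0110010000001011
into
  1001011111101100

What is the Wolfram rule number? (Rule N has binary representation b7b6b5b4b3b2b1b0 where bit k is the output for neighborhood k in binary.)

position 15: 111 → 0  (bit 7 = 0)
position 2: 110 → 0  (bit 6 = 0)
position 0: 101 → 1  (bit 5 = 1)
position 3: 100 → 1  (bit 4 = 1)
position 1: 011 → 0  (bit 3 = 0)
position 5: 010 → 1  (bit 2 = 1)
position 4: 001 → 0  (bit 1 = 0)
position 7: 000 → 1  (bit 0 = 1)
bits b7..b0 = 00110101 = 53

53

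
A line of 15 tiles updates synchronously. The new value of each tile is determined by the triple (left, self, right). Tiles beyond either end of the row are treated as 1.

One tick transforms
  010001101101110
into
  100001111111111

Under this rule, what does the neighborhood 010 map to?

0

At position 1 the neighborhood is 010; the next row has 0 there.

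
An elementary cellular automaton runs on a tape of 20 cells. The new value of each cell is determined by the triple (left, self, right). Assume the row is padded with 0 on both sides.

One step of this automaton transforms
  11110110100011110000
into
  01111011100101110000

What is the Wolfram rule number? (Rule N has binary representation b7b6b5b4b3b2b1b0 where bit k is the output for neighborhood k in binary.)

230

position 1: 111 → 1  (bit 7 = 1)
position 3: 110 → 1  (bit 6 = 1)
position 4: 101 → 1  (bit 5 = 1)
position 9: 100 → 0  (bit 4 = 0)
position 0: 011 → 0  (bit 3 = 0)
position 8: 010 → 1  (bit 2 = 1)
position 11: 001 → 1  (bit 1 = 1)
position 10: 000 → 0  (bit 0 = 0)
bits b7..b0 = 11100110 = 230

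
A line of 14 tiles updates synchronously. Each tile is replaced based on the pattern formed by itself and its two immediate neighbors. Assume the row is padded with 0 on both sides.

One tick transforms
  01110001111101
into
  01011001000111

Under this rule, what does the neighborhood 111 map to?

0

At position 2 the neighborhood is 111; the next row has 0 there.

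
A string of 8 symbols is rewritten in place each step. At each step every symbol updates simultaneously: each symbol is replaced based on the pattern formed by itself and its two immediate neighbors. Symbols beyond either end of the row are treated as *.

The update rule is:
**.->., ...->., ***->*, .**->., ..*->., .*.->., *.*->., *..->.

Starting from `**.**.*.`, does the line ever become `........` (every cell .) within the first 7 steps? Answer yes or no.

step 1: *.......
step 2: ........
all cells are . at step 2

yes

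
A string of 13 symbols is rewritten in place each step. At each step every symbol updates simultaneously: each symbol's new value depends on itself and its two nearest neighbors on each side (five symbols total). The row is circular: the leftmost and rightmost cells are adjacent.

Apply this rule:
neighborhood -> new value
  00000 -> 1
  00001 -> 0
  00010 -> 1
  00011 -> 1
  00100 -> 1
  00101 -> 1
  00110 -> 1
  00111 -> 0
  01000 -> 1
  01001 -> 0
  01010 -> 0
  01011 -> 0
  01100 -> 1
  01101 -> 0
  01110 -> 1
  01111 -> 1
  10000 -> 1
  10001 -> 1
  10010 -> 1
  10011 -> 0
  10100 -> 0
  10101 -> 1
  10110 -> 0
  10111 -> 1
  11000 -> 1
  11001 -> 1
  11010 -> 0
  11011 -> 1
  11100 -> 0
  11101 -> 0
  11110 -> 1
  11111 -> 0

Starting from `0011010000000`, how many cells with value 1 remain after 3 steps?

8

step 1: 0110001111111
step 2: 1011110100010
step 3: 1011100011110
count of 1: 8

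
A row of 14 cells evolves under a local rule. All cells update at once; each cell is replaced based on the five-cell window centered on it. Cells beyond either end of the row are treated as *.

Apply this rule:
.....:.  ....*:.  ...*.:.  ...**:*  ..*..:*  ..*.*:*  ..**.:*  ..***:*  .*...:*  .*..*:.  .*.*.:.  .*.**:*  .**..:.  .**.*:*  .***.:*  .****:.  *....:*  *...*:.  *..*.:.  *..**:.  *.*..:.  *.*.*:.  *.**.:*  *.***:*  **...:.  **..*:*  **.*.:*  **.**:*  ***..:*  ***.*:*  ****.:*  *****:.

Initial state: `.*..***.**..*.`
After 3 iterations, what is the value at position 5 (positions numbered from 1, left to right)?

*...*****.*.**
*..**..***.**.
**.*.*.*******
position 5 holds .

.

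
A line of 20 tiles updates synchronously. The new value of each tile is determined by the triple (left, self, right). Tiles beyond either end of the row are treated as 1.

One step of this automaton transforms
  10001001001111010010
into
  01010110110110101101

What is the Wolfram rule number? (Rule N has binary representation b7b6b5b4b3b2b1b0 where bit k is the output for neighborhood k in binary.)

position 11: 111 → 1  (bit 7 = 1)
position 0: 110 → 0  (bit 6 = 0)
position 14: 101 → 1  (bit 5 = 1)
position 1: 100 → 1  (bit 4 = 1)
position 10: 011 → 0  (bit 3 = 0)
position 4: 010 → 0  (bit 2 = 0)
position 3: 001 → 1  (bit 1 = 1)
position 2: 000 → 0  (bit 0 = 0)
bits b7..b0 = 10110010 = 178

178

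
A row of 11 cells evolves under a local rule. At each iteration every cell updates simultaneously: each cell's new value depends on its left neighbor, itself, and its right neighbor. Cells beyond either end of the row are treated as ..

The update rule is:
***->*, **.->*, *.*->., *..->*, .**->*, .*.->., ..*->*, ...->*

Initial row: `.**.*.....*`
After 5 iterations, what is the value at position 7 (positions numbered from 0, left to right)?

***..*****.
***********
***********  (fixed point — unchanged through iteration 5)
position 7 holds *

*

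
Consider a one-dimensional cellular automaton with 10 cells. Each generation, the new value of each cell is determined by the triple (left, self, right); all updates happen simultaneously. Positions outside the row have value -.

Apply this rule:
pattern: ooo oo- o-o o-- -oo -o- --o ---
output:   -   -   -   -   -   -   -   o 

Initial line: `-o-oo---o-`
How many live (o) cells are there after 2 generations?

------o---
ooooo---oo
count of o: 7

7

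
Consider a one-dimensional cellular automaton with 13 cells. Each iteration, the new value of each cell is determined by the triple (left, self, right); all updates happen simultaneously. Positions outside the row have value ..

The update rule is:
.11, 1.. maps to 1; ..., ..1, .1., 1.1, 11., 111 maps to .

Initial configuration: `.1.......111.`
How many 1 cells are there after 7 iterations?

1

..1......1..1
...1......1..
....1......1.
.....1......1
......1......
.......1.....
........1....
count of 1: 1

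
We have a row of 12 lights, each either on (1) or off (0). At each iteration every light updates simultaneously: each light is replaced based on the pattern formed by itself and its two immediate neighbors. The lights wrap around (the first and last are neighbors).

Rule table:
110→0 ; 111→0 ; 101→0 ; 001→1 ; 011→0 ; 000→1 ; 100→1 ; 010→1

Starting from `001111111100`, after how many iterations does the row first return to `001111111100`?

2

iteration 1: 110000000011
iteration 2: 001111111100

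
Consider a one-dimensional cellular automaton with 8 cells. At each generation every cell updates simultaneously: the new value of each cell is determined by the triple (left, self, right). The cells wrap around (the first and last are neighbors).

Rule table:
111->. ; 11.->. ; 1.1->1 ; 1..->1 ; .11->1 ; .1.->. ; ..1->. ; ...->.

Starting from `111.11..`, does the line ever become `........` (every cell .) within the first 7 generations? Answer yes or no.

1..11.1.
.1.1.1.1
1.1.1.1.
.1.1.1.1  (repeats generation 2; period 2)
generation 7: 1.1.1.1.
generation 7 is 1.1.1.1., still not uniform .

no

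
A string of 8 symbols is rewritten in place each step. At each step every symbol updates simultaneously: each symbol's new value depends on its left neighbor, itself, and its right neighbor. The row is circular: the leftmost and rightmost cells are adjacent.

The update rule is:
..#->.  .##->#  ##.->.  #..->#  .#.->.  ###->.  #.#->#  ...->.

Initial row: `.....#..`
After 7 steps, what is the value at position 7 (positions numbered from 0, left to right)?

.

......#.
.......#
#.......
.#......
..#.....
...#....
....#...
position 7 holds .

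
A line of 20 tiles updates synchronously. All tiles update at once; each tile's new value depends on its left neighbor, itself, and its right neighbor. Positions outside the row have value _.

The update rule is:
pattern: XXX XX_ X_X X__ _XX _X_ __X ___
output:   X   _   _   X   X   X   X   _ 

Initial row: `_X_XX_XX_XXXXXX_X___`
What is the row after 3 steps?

XXXXXXXXXXXX__XX__XX

XX_X__X__XXXXX__XX__
X__XXXXXXXXXX_XXX_X_
XXXXXXXXXXXX__XX__XX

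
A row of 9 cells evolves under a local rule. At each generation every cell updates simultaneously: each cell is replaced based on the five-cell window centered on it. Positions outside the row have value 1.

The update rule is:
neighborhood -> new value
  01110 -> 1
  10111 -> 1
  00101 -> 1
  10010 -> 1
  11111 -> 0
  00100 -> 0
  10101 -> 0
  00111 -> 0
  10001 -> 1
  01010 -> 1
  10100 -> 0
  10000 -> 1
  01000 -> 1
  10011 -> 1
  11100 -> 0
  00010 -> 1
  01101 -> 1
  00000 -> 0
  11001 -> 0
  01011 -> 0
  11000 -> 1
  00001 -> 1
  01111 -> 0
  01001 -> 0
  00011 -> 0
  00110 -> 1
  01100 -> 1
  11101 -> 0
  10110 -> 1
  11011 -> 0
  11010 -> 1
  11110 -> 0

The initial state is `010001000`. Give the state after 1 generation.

101110110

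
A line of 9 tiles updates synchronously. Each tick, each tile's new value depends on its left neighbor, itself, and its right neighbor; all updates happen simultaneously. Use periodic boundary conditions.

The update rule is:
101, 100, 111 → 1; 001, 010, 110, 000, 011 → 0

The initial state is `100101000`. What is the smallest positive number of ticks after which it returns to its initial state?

tick 1: 010010100
tick 2: 001001010
tick 3: 000100101
tick 4: 100010010
tick 5: 010001001
tick 6: 101000100
tick 7: 010100010
tick 8: 001010001
tick 9: 100101000

9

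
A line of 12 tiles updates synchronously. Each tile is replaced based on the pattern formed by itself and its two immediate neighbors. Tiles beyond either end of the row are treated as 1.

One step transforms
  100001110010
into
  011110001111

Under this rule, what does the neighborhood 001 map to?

At position 4 the neighborhood is 001; the next row has 1 there.

1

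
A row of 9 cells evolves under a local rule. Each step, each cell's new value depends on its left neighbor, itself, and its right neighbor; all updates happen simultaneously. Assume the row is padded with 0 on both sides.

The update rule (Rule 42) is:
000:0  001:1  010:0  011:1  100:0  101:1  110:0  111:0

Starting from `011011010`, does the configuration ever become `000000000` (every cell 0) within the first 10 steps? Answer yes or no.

110110100
101101000
011010000
110100000
101000000
010000000
100000000
000000000
all cells are 0 at step 8

yes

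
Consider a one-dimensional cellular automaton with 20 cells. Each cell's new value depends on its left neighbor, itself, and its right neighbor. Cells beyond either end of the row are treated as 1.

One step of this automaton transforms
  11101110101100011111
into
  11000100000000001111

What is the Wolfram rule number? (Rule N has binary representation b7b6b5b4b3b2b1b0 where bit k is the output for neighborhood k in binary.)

position 0: 111 → 1  (bit 7 = 1)
position 2: 110 → 0  (bit 6 = 0)
position 3: 101 → 0  (bit 5 = 0)
position 12: 100 → 0  (bit 4 = 0)
position 4: 011 → 0  (bit 3 = 0)
position 8: 010 → 0  (bit 2 = 0)
position 14: 001 → 0  (bit 1 = 0)
position 13: 000 → 0  (bit 0 = 0)
bits b7..b0 = 10000000 = 128

128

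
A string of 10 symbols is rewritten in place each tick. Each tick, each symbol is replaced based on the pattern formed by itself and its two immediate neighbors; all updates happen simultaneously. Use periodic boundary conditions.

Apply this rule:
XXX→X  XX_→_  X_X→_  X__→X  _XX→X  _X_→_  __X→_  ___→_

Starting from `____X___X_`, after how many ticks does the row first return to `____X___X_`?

_____X___X
X_____X___
_X_____X__
__X_____X_
___X_____X
X___X_____
_X___X____
__X___X___
___X___X__
____X___X_

10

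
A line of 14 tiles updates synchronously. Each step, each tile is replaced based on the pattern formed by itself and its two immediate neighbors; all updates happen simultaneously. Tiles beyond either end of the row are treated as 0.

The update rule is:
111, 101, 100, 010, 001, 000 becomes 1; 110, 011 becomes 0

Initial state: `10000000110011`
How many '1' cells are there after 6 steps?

10

11111111001100
01111110110011
10111101001100
11011011110011
00100101101100
11111110010011
count of 1: 10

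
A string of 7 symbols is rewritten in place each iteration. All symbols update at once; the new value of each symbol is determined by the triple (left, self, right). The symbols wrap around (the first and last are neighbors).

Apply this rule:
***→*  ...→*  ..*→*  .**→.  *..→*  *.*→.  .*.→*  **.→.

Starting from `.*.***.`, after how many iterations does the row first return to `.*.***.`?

7

**..*.*
*.***..
*..*.**
.***..*
..*.***
***..*.
.*.***.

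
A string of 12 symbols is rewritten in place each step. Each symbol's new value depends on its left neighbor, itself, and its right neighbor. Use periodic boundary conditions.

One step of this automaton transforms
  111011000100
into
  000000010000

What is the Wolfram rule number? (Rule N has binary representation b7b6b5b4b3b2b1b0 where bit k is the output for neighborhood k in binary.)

1

position 1: 111 → 0  (bit 7 = 0)
position 2: 110 → 0  (bit 6 = 0)
position 3: 101 → 0  (bit 5 = 0)
position 6: 100 → 0  (bit 4 = 0)
position 0: 011 → 0  (bit 3 = 0)
position 9: 010 → 0  (bit 2 = 0)
position 8: 001 → 0  (bit 1 = 0)
position 7: 000 → 1  (bit 0 = 1)
bits b7..b0 = 00000001 = 1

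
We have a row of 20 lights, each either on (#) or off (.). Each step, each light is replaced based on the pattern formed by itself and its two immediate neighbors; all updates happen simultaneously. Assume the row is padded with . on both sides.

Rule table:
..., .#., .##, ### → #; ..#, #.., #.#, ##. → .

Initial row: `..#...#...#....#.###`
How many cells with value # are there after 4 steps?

10

step 1: #.#.#.#.#.#.##.#.##.
step 2: #.#.#.#.#.#.#..#.#..
step 3: #.#.#.#.#.#.#..#.#.#
step 4: #.#.#.#.#.#.#..#.#.#
count of #: 10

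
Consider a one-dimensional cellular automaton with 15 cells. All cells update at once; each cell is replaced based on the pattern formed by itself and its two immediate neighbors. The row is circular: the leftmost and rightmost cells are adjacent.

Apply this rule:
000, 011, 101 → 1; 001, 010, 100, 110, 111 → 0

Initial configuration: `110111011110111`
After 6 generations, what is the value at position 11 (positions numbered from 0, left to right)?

0

generation 1: 001100110001100
generation 2: 101000100101001
generation 3: 010010000010001
generation 4: 100000111000100
generation 5: 001110100010000
generation 6: 101001001000111
position 11 holds 0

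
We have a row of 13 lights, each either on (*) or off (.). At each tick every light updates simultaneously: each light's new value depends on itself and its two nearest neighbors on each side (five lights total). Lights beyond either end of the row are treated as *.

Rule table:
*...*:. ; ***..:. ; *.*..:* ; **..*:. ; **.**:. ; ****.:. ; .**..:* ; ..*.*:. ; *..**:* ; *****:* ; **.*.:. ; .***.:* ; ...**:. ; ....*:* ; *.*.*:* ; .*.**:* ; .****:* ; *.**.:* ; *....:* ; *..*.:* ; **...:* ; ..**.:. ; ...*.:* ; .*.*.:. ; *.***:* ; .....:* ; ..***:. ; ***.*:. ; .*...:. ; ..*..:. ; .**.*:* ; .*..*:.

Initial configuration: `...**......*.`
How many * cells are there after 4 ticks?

*...*******.*
.*...****...*
.*....*..*...
.*.***..*....
count of *: 5

5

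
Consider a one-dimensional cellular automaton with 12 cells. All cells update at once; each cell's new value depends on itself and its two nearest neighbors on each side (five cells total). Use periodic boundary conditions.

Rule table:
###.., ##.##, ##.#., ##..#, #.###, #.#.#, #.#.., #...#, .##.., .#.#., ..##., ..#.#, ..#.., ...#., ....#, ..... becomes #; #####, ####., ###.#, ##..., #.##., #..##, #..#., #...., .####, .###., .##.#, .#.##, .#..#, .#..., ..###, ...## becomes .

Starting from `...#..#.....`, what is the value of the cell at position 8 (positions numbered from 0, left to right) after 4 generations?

.

generation 1: ####..#..###
generation 2: ...##.#.....
generation 3: ##.#.##..###
generation 4: ..##..##....
position 8 holds .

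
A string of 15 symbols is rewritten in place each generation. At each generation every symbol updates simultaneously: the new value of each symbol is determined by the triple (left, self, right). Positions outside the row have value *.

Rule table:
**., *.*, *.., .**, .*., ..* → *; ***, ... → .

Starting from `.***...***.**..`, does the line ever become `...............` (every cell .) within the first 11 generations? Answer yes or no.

no

**.**.**.******
.*********.....
**.......**...*
.**.....****.**
****...**..***.
...**.******.**
*.*****....***.
***...**..**.**
..**.*********.
******.......**
.....**.....**.
generation 11 is .....**.....**., still not uniform .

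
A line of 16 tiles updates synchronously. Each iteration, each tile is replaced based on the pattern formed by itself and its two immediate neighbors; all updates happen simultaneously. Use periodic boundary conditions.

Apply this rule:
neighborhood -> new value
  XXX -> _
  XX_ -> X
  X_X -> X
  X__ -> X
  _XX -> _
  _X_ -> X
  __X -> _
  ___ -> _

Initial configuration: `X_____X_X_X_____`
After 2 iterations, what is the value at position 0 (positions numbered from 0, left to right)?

_

XX____XXXXXX____
_XX________XX___
position 0 holds _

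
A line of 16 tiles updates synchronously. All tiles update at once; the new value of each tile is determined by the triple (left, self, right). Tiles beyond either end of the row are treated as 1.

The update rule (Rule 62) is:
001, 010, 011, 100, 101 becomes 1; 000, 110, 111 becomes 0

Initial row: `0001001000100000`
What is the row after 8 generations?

0110111011010011

generation 1: 1011111101110001
generation 2: 0110000011001011
generation 3: 1101000110111110
generation 4: 0011101101100001
generation 5: 1110011011010011
generation 6: 0001110110111110
generation 7: 1011001101100001
generation 8: 0110111011010011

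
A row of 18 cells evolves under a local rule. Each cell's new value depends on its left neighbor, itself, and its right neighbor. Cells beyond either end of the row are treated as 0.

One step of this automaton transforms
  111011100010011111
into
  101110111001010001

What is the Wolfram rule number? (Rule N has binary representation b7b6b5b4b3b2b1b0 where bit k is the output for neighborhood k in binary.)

position 1: 111 → 0  (bit 7 = 0)
position 2: 110 → 1  (bit 6 = 1)
position 3: 101 → 1  (bit 5 = 1)
position 7: 100 → 1  (bit 4 = 1)
position 0: 011 → 1  (bit 3 = 1)
position 10: 010 → 0  (bit 2 = 0)
position 9: 001 → 0  (bit 1 = 0)
position 8: 000 → 1  (bit 0 = 1)
bits b7..b0 = 01111001 = 121

121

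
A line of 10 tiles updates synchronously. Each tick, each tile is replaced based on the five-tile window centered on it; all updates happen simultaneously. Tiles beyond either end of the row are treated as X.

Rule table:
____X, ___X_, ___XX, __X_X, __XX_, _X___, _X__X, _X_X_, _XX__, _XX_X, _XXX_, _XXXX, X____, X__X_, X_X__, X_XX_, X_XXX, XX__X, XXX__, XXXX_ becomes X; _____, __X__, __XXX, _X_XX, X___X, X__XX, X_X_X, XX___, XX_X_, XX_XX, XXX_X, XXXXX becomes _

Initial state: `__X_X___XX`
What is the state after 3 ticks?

XXXXXX_X_X
____X____X
_XXX_XXXX_

_XXX_XXXX_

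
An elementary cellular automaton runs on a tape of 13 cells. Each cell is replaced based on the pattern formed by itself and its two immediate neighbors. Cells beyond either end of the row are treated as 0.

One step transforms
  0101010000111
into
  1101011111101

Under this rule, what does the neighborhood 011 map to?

1

At position 10 the neighborhood is 011; the next row has 1 there.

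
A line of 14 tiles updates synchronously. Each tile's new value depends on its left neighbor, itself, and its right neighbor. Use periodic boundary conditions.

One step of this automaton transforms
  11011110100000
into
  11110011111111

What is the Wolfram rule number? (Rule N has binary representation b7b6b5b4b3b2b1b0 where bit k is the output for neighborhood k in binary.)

position 4: 111 → 0  (bit 7 = 0)
position 1: 110 → 1  (bit 6 = 1)
position 2: 101 → 1  (bit 5 = 1)
position 9: 100 → 1  (bit 4 = 1)
position 0: 011 → 1  (bit 3 = 1)
position 8: 010 → 1  (bit 2 = 1)
position 13: 001 → 1  (bit 1 = 1)
position 10: 000 → 1  (bit 0 = 1)
bits b7..b0 = 01111111 = 127

127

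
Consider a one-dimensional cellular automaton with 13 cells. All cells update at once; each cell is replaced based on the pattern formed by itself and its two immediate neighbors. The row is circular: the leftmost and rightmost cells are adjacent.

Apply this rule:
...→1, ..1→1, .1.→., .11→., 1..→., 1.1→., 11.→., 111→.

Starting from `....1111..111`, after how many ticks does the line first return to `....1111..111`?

26

.111.....1...
1....1111..11
..111.....1..
11....1111..1
...111.....1.
111....1111..
....111.....1
.111....1111.
1....111.....
..111....1111
.1....111....
1..111....111
..1....111...
11..111....11
...1....111..
111..111....1
....1....111.
1111..111....
.....1....111
.1111..111...
1.....1....11
..1111..111..
11.....1....1
...1111..111.
111.....1....
....1111..111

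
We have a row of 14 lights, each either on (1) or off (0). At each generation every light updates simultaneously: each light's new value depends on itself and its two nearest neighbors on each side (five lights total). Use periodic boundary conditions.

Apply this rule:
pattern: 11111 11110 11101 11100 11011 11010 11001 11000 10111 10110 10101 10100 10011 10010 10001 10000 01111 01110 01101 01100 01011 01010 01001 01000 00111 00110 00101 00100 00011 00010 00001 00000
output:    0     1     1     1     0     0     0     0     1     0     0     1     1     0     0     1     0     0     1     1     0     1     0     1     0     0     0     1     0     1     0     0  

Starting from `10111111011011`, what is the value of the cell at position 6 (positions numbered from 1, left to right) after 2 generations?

0

10100011001010
01110001000101
position 6 holds 0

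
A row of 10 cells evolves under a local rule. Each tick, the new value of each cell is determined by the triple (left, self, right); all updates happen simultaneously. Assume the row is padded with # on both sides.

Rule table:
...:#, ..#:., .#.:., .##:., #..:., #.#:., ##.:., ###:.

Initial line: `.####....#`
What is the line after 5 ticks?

......###.

......##..
.####.....
......###.
.####.....  (repeats tick 2; period 2)
tick 5: ......###.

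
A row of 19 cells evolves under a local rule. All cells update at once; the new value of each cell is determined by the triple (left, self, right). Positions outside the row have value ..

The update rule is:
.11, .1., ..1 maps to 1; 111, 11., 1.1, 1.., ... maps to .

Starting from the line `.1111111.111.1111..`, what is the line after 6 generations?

1...11..11.........

11.......1...1.....
1.......11..11.....
1......11..11......
1.....11..11.......
1....11..11........
1...11..11.........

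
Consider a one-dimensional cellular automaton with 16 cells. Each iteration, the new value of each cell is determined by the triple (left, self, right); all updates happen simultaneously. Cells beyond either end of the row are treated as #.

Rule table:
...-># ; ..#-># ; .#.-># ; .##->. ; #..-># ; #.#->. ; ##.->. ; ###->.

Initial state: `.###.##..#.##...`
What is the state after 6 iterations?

#######...###...

.......###...###
#######...###...
.......###...###  (repeats iteration 1; period 2)
iteration 6: #######...###...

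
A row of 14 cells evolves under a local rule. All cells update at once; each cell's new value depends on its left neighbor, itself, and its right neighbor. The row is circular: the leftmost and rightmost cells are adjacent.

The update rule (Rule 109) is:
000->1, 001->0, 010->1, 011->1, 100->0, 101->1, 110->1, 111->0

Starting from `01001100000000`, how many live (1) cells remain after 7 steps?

01001101111111
11001111000001
01001001011101
11001001110111
01001001011100
01001001110101
11001001011111
count of 1: 9

9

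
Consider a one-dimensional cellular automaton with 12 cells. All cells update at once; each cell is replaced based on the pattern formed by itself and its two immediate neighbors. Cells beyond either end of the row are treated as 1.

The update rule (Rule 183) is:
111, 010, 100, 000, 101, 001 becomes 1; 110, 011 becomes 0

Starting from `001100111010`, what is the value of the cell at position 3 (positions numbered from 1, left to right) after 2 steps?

step 1: 110011010111
step 2: 101100111011
position 3 holds 1

1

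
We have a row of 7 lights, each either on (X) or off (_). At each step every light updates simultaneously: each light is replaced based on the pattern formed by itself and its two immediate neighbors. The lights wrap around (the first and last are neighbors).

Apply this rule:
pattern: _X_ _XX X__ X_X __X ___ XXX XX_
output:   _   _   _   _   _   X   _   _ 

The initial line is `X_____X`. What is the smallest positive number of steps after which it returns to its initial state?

2

step 1: __XXX__
step 2: X_____X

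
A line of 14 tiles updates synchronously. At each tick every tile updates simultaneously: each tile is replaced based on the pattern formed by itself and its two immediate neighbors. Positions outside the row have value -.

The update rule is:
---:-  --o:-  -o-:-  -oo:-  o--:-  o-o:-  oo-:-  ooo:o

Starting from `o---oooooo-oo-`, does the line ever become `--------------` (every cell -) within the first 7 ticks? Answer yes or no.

-----oooo-----
------oo------
--------------
all cells are - at tick 3

yes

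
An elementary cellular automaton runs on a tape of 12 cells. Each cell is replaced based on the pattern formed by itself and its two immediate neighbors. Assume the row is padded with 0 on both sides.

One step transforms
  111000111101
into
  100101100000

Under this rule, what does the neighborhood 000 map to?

At position 4 the neighborhood is 000; the next row has 0 there.

0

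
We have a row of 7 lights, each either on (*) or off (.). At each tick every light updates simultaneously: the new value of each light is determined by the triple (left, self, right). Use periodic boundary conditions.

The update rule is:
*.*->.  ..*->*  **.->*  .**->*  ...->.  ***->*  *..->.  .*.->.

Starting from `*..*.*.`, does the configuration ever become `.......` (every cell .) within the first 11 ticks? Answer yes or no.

no

tick 1: ..*....
tick 2: .*.....
tick 3: *......
tick 4: ......*
tick 5: .....*.
tick 6: ....*..
tick 7: ...*...
tick 8: ..*....  (repeats tick 1; period 7)
tick 11: ......*
tick 11 is ......*, still not uniform .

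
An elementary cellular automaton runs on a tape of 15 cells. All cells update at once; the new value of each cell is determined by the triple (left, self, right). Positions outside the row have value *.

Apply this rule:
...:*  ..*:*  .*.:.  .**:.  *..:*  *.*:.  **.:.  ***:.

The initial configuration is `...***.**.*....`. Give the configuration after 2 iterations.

***........****
...********....

...********....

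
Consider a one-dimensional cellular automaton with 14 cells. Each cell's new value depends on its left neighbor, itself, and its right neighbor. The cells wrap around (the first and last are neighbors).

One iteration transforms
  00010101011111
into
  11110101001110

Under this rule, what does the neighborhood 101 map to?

0

At position 4 the neighborhood is 101; the next row has 0 there.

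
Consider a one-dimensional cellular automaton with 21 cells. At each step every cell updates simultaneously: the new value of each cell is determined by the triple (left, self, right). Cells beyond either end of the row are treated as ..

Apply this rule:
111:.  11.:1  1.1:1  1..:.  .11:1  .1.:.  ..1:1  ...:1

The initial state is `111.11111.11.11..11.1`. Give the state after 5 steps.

1.111...1111111.1111.
.11.1.111.....111..1.
1111.11.1.11111.1.1..
1..11111.11...11.1..1
..11...1111.11111..1.

..11...1111.11111..1.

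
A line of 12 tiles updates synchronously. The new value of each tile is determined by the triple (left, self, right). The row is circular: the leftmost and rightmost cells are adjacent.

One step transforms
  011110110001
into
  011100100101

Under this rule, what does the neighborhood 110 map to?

At position 4 the neighborhood is 110; the next row has 0 there.

0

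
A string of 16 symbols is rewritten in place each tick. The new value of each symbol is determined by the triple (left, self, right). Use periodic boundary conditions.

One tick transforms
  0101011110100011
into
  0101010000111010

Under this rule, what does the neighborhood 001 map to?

0

At position 13 the neighborhood is 001; the next row has 0 there.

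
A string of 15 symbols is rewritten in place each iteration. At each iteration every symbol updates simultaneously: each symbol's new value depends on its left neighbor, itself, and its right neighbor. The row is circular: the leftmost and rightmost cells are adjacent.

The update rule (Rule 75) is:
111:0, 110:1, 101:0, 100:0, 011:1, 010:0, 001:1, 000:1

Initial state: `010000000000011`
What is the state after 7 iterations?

000111111111111
011100000000001
010101111111110
100001000000010
001110011111100
111010110000101
001000110111001

001000110111001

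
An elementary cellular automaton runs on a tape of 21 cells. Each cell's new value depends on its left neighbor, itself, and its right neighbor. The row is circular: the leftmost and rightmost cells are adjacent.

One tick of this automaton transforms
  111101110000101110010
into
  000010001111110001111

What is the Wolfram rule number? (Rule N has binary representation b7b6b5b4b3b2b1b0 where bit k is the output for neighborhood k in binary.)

55

position 1: 111 → 0  (bit 7 = 0)
position 3: 110 → 0  (bit 6 = 0)
position 4: 101 → 1  (bit 5 = 1)
position 8: 100 → 1  (bit 4 = 1)
position 0: 011 → 0  (bit 3 = 0)
position 12: 010 → 1  (bit 2 = 1)
position 11: 001 → 1  (bit 1 = 1)
position 9: 000 → 1  (bit 0 = 1)
bits b7..b0 = 00110111 = 55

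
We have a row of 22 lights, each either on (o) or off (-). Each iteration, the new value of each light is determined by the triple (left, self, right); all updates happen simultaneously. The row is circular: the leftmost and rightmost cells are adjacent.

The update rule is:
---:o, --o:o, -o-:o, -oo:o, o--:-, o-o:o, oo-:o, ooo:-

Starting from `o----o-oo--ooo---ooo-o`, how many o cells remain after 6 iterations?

16

o-ooooooo-oo-o-ooo-ooo
ooo-----oooooooo-ooo--
o-o-ooooo------ooo-o-o
ooooo---o-oooooo-ooooo
----o-ooooo----ooo----
ooooooo---o-oooo-o-ooo
count of o: 16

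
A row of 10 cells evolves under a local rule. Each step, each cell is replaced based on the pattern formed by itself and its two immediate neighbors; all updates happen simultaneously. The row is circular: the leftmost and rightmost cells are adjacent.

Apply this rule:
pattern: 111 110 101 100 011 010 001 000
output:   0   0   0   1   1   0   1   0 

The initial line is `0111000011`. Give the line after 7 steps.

0100010010

0100100110
1011011101
0010010001
1101101010
1001000000
0110100001
0100010010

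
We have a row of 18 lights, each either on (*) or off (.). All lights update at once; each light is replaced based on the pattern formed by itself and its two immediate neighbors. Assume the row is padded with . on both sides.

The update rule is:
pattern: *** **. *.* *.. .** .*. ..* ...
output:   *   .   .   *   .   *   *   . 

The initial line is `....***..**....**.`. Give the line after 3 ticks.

.*...**.*.*******.

tick 1: ...*.*.**..*..*..*
tick 2: ..**.*...*********
tick 3: .*...**.*.*******.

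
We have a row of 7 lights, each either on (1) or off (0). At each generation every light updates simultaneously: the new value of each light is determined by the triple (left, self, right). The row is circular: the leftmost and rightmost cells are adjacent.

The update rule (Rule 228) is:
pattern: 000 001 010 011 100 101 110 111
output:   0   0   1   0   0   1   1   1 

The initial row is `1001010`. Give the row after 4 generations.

1000001

generation 1: 1001111
generation 2: 1000111
generation 3: 1000011
generation 4: 1000001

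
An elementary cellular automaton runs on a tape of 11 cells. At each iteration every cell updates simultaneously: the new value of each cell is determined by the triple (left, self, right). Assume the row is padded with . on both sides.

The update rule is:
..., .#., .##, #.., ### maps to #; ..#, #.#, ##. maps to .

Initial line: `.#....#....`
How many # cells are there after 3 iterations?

7

.####.#####
.###..####.
.##.#.###.#
count of #: 7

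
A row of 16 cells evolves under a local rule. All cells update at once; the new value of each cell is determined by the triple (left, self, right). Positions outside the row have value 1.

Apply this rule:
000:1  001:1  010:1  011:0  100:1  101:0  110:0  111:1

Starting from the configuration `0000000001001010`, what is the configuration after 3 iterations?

iteration 1: 1111111111111010
iteration 2: 1111111111110010
iteration 3: 1111111111101110

1111111111101110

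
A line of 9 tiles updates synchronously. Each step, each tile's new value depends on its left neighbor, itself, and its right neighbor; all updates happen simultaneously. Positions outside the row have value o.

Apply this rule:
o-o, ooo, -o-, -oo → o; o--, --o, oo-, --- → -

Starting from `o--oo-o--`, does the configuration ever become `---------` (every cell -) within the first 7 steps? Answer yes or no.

no

step 1: ---o-oo--
step 2: ---ooo---
step 3: ---oo----
step 4: ---o-----
step 5: ---o-----  (fixed point — unchanged through step 7)
step 7 is ---o-----, still not uniform -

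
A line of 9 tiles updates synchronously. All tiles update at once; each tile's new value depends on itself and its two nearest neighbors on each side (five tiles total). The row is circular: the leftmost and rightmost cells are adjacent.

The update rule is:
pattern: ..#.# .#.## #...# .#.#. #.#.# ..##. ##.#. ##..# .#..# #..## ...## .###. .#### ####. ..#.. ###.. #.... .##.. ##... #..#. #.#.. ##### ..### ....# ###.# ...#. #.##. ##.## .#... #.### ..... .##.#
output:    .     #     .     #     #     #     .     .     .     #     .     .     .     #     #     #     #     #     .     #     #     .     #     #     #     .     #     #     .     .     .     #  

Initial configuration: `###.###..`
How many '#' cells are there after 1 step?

5

#.##..#.#
count of #: 5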